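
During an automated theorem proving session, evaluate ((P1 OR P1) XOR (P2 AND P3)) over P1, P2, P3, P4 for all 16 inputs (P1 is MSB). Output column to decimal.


Formula: ((P1 OR P1) XOR (P2 AND P3)) over P1, P2, P3, P4 (16 rows)
Evaluate each row (bits = P1,P2,P3,P4, MSB first):
  row 0 [0000]: ((0 OR 0) XOR (0 AND 0)) -> 0
  row 1 [0001]: ((0 OR 0) XOR (0 AND 0)) -> 0
  row 2 [0010]: ((0 OR 0) XOR (0 AND 1)) -> 0
  row 3 [0011]: ((0 OR 0) XOR (0 AND 1)) -> 0
  row 4 [0100]: ((0 OR 0) XOR (1 AND 0)) -> 0
  row 5 [0101]: ((0 OR 0) XOR (1 AND 0)) -> 0
  row 6 [0110]: ((0 OR 0) XOR (1 AND 1)) -> 1
  row 7 [0111]: ((0 OR 0) XOR (1 AND 1)) -> 1
  row 8 [1000]: ((1 OR 1) XOR (0 AND 0)) -> 1
  row 9 [1001]: ((1 OR 1) XOR (0 AND 0)) -> 1
  row 10 [1010]: ((1 OR 1) XOR (0 AND 1)) -> 1
  row 11 [1011]: ((1 OR 1) XOR (0 AND 1)) -> 1
  row 12 [1100]: ((1 OR 1) XOR (1 AND 0)) -> 1
  row 13 [1101]: ((1 OR 1) XOR (1 AND 0)) -> 1
  row 14 [1110]: ((1 OR 1) XOR (1 AND 1)) -> 0
  row 15 [1111]: ((1 OR 1) XOR (1 AND 1)) -> 0
Full result column, 4 rows per line (P1,P2 fixed per line; P3,P4 runs 00..11 left to right):
  rows 0-3 [P1,P2=00]: 0000  = hex 0
  rows 4-7 [P1,P2=01]: 0011  = hex 3
  rows 8-11 [P1,P2=10]: 1111  = hex F
  rows 12-15 [P1,P2=11]: 1100  = hex C
Output column (row 0 .. row 15) = 0000001111111100
Output column grouped in 4s = 0000 0011 1111 1100 = 0x03FC
Convert to decimal digit by digit (value = value*16 + digit):
  0 -> 0
  0*16 + 3 = 3
  3*16 + 15 (F) = 63
  63*16 + 12 (C) = 1020
Decimal = 1020

1020


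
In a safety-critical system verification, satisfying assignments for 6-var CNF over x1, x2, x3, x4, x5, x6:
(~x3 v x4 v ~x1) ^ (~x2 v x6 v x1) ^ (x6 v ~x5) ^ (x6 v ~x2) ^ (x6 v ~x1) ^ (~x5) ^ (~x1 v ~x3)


CNF with 7 clauses over 6 vars (64 assignments).
An assignment satisfies CNF iff every clause has >=1 true literal.
Check each row (bits = x1,x2,x3,x4,x5,x6; clause T/F shown):
  row 0 [000000]: clauses=TTTTTTT -> 1
  row 1 [000001]: clauses=TTTTTTT -> 1
  row 2 [000010]: clauses=TTFTTFT -> 0
  row 3 [000011]: clauses=TTTTTFT -> 0
  row 4 [000100]: clauses=TTTTTTT -> 1
  (every remaining row is evaluated the same way; all 64 results are listed next)
Full result column, 8 rows per line (x1,x2,x3 fixed per line; x4,x5,x6 runs 000..111 left to right):
  rows 0-7 [x1,x2,x3=000]: 11001100  (ones: 4)
  rows 8-15 [x1,x2,x3=001]: 11001100  (ones: 4)
  rows 16-23 [x1,x2,x3=010]: 01000100  (ones: 2)
  rows 24-31 [x1,x2,x3=011]: 01000100  (ones: 2)
  rows 32-39 [x1,x2,x3=100]: 01000100  (ones: 2)
  rows 40-47 [x1,x2,x3=101]: 00000000  (ones: 0)
  rows 48-55 [x1,x2,x3=110]: 01000100  (ones: 2)
  rows 56-63 [x1,x2,x3=111]: 00000000  (ones: 0)
Satisfying assignments = 4+4+2+2+2+0+2+0 = 16

16


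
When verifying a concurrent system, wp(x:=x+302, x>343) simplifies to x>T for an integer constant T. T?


Formula: wp(x:=E, P) = P[E/x] (substitute E for x in postcondition)
Step 1: Postcondition: x>343
Step 2: Substitute x+302 for x: x+302>343
Step 3: Solve for x: x > 343-302 = 41

41


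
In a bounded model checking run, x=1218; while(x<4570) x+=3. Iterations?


Step 1: x goes from 1218 toward 4570 by 3; the body runs while x<4570, so iterations = ceil((bound-start)/step)
Step 2: Distance=3352
Step 3: ceil(3352/3)=1118

1118


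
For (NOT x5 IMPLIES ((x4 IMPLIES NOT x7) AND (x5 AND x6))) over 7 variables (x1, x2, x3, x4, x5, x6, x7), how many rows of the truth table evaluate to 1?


Formula: (NOT x5 IMPLIES ((x4 IMPLIES NOT x7) AND (x5 AND x6))) over 7 vars (128 rows)
Evaluate each row (x1, x2, x3, x4, x5, x6, x7 as bits, MSB first):
  row 0 [0000000]: (NOT 0 IMPLIES ((0 IMPLIES NOT 0) AND (0 AND 0))) -> 0
  row 1 [0000001]: (NOT 0 IMPLIES ((0 IMPLIES NOT 1) AND (0 AND 0))) -> 0
  row 2 [0000010]: (NOT 0 IMPLIES ((0 IMPLIES NOT 0) AND (0 AND 1))) -> 0
  row 3 [0000011]: (NOT 0 IMPLIES ((0 IMPLIES NOT 1) AND (0 AND 1))) -> 0
  row 4 [0000100]: (NOT 1 IMPLIES ((0 IMPLIES NOT 0) AND (1 AND 0))) -> 1
  (every remaining row is evaluated the same way; all 128 results are listed next)
Full result column, 8 rows per line (x1,x2,x3,x4 fixed per line; x5,x6,x7 runs 000..111 left to right):
  rows 0-7 [x1,x2,x3,x4=0000]: 00001111  (ones: 4)
  rows 8-15 [x1,x2,x3,x4=0001]: 00001111  (ones: 4)
  rows 16-23 [x1,x2,x3,x4=0010]: 00001111  (ones: 4)
  rows 24-31 [x1,x2,x3,x4=0011]: 00001111  (ones: 4)
  rows 32-39 [x1,x2,x3,x4=0100]: 00001111  (ones: 4)
  rows 40-47 [x1,x2,x3,x4=0101]: 00001111  (ones: 4)
  rows 48-55 [x1,x2,x3,x4=0110]: 00001111  (ones: 4)
  rows 56-63 [x1,x2,x3,x4=0111]: 00001111  (ones: 4)
  rows 64-71 [x1,x2,x3,x4=1000]: 00001111  (ones: 4)
  rows 72-79 [x1,x2,x3,x4=1001]: 00001111  (ones: 4)
  rows 80-87 [x1,x2,x3,x4=1010]: 00001111  (ones: 4)
  rows 88-95 [x1,x2,x3,x4=1011]: 00001111  (ones: 4)
  rows 96-103 [x1,x2,x3,x4=1100]: 00001111  (ones: 4)
  rows 104-111 [x1,x2,x3,x4=1101]: 00001111  (ones: 4)
  rows 112-119 [x1,x2,x3,x4=1110]: 00001111  (ones: 4)
  rows 120-127 [x1,x2,x3,x4=1111]: 00001111  (ones: 4)
Count of 1-rows = 4+4+4+4+4+4+4+4+4+4+4+4+4+4+4+4 = 64

64


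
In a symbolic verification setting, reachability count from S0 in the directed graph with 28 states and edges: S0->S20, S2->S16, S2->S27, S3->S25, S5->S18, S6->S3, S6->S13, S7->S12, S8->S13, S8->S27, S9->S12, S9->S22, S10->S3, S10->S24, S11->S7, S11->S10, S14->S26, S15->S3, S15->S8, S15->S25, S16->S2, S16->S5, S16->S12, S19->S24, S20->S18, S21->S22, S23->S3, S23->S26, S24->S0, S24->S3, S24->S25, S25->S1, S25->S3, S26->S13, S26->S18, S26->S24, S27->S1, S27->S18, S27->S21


BFS from S0:
  layer 0: {S0}
  layer 1: {S20}
  layer 2: {S18}
Reachable set: {S0, S18, S20}
Count = 3

3


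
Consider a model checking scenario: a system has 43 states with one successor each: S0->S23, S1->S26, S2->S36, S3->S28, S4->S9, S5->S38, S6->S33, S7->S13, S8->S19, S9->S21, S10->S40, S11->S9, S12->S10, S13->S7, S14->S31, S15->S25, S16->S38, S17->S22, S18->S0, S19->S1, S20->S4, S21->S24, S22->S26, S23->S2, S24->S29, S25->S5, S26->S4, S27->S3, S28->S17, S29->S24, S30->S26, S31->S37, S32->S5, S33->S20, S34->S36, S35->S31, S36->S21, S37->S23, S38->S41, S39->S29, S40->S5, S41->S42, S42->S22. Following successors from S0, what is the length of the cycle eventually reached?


Trace from S0 until a state repeats:
  S0 -> S23 -> S2 -> S36 -> S21 -> S24 -> S29 -> S24
S24 first seen at step 5, revisited at step 7.
Cycle length = 7 - 5 = 2

2


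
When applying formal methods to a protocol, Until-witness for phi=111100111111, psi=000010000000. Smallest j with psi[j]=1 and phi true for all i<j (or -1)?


(phi U psi) at 0: need smallest j with psi[j]=1 and phi[i]=1 for all i in [0,j).
Scan from step 0:
  step 0: phi=1, psi=0 -> continue
  step 1: phi=1, psi=0 -> continue
  step 2: phi=1, psi=0 -> continue
  step 3: phi=1, psi=0 -> continue
  step 4: psi=1 and phi held for [0,4) -> witness found
Witness step = 4

4


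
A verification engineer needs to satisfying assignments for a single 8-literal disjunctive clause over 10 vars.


Step 1: Total=2^10=1024
Step 2: Unsat when all 8 false: 2^2=4
Step 3: Sat=1024-4=1020

1020


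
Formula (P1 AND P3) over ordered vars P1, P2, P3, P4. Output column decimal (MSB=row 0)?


Formula: (P1 AND P3) over P1, P2, P3, P4 (16 rows)
Evaluate each row (bits = P1,P2,P3,P4, MSB first):
  row 0 [0000]: (0 AND 0) -> 0
  row 1 [0001]: (0 AND 0) -> 0
  row 2 [0010]: (0 AND 1) -> 0
  row 3 [0011]: (0 AND 1) -> 0
  row 4 [0100]: (0 AND 0) -> 0
  row 5 [0101]: (0 AND 0) -> 0
  row 6 [0110]: (0 AND 1) -> 0
  row 7 [0111]: (0 AND 1) -> 0
  row 8 [1000]: (1 AND 0) -> 0
  row 9 [1001]: (1 AND 0) -> 0
  row 10 [1010]: (1 AND 1) -> 1
  row 11 [1011]: (1 AND 1) -> 1
  row 12 [1100]: (1 AND 0) -> 0
  row 13 [1101]: (1 AND 0) -> 0
  row 14 [1110]: (1 AND 1) -> 1
  row 15 [1111]: (1 AND 1) -> 1
Full result column, 4 rows per line (P1,P2 fixed per line; P3,P4 runs 00..11 left to right):
  rows 0-3 [P1,P2=00]: 0000  = hex 0
  rows 4-7 [P1,P2=01]: 0000  = hex 0
  rows 8-11 [P1,P2=10]: 0011  = hex 3
  rows 12-15 [P1,P2=11]: 0011  = hex 3
Output column (row 0 .. row 15) = 0000000000110011
Output column grouped in 4s = 0000 0000 0011 0011 = 0x0033
Convert to decimal digit by digit (value = value*16 + digit):
  0 -> 0
  0*16 + 0 = 0
  0*16 + 3 = 3
  3*16 + 3 = 51
Decimal = 51

51


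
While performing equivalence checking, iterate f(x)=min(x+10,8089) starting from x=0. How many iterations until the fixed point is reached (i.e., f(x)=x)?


Step 1: x=0, cap=8089, increment=10
Step 2: x grows by 10 each step until capped at 8089; fixed point is x=8089
Step 3: iterations = ceil(8089/10) = 809

809


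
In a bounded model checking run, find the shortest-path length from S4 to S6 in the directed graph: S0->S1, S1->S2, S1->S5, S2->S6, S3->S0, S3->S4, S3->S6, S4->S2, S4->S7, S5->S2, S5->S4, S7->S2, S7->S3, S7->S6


BFS layer-by-layer from S4:
  dist 0: {S4}
  dist 1: {S2, S7}
  dist 2: {S3, S6}
  -> S6 reached at distance 2
Shortest path length = 2

2


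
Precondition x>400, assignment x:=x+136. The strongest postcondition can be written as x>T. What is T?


Formula: sp(P, x:=E) = exists old_x. (x = E[old_x/x]) AND P[old_x/x] (old_x is the value of x before the assignment; eliminate old_x by solving x = E[old_x/x] for old_x)
Step 1: Precondition P: x>400, i.e. old_x > 400
Step 2: Assignment gives x = old_x + 136, so old_x = x - 136
Step 3: Substitute into P: x - 136 > 400
Step 4: Simplify: x > 400+136 = 536

536


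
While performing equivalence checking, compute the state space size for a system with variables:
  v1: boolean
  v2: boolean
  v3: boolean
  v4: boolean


State space = product of domain sizes of all variables.
Domain sizes:
  v1 (boolean): 2
  v2 (boolean): 2
  v3 (boolean): 2
  v4 (boolean): 2
Product = 2 * 2 * 2 * 2 = 16

16


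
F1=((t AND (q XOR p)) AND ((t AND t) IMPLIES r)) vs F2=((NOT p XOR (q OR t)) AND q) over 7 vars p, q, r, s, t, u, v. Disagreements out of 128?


F1 = ((t AND (q XOR p)) AND ((t AND t) IMPLIES r))
F2 = ((NOT p XOR (q OR t)) AND q)
Evaluate both on each of 128 rows (bits = p,q,r,s,t,u,v):
  row 0 [0000000]: F1=0 F2=0 -> 0
  row 1 [0000001]: F1=0 F2=0 -> 0
  row 2 [0000010]: F1=0 F2=0 -> 0
  row 3 [0000011]: F1=0 F2=0 -> 0
  row 4 [0000100]: F1=0 F2=0 -> 0
  (every remaining row is evaluated the same way; all 128 results are listed next)
Full result column, 8 rows per line (p,q,r,s fixed per line; t,u,v runs 000..111 left to right):
  rows 0-7 [p,q,r,s=0000]: 00000000  (ones: 0)
  rows 8-15 [p,q,r,s=0001]: 00000000  (ones: 0)
  rows 16-23 [p,q,r,s=0010]: 00000000  (ones: 0)
  rows 24-31 [p,q,r,s=0011]: 00000000  (ones: 0)
  rows 32-39 [p,q,r,s=0100]: 00000000  (ones: 0)
  rows 40-47 [p,q,r,s=0101]: 00000000  (ones: 0)
  rows 48-55 [p,q,r,s=0110]: 00001111  (ones: 4)
  rows 56-63 [p,q,r,s=0111]: 00001111  (ones: 4)
  rows 64-71 [p,q,r,s=1000]: 00000000  (ones: 0)
  rows 72-79 [p,q,r,s=1001]: 00000000  (ones: 0)
  rows 80-87 [p,q,r,s=1010]: 00001111  (ones: 4)
  rows 88-95 [p,q,r,s=1011]: 00001111  (ones: 4)
  rows 96-103 [p,q,r,s=1100]: 11111111  (ones: 8)
  rows 104-111 [p,q,r,s=1101]: 11111111  (ones: 8)
  rows 112-119 [p,q,r,s=1110]: 11111111  (ones: 8)
  rows 120-127 [p,q,r,s=1111]: 11111111  (ones: 8)
Disagreements = 0+0+0+0+0+0+4+4+0+0+4+4+8+8+8+8 = 48

48


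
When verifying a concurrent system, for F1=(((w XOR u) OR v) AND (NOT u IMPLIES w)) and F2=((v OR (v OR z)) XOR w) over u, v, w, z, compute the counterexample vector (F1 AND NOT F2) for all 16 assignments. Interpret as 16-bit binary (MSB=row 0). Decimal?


F1 = (((w XOR u) OR v) AND (NOT u IMPLIES w))
F2 = ((v OR (v OR z)) XOR w)
Counterexample to F1=>F2 is where F1=1 and F2=0.
Evaluate each row (bits = u,v,w,z, MSB first):
  row 0 [0000]: F1=0 F2=0 -> F1&~F2 -> 0
  row 1 [0001]: F1=0 F2=1 -> F1&~F2 -> 0
  row 2 [0010]: F1=1 F2=1 -> F1&~F2 -> 0
  row 3 [0011]: F1=1 F2=0 -> F1&~F2 -> 1
  row 4 [0100]: F1=0 F2=1 -> F1&~F2 -> 0
  row 5 [0101]: F1=0 F2=1 -> F1&~F2 -> 0
  row 6 [0110]: F1=1 F2=0 -> F1&~F2 -> 1
  row 7 [0111]: F1=1 F2=0 -> F1&~F2 -> 1
  row 8 [1000]: F1=1 F2=0 -> F1&~F2 -> 1
  row 9 [1001]: F1=1 F2=1 -> F1&~F2 -> 0
  row 10 [1010]: F1=0 F2=1 -> F1&~F2 -> 0
  row 11 [1011]: F1=0 F2=0 -> F1&~F2 -> 0
  row 12 [1100]: F1=1 F2=1 -> F1&~F2 -> 0
  row 13 [1101]: F1=1 F2=1 -> F1&~F2 -> 0
  row 14 [1110]: F1=1 F2=0 -> F1&~F2 -> 1
  row 15 [1111]: F1=1 F2=0 -> F1&~F2 -> 1
Full result column, 4 rows per line (u,v fixed per line; w,z runs 00..11 left to right):
  rows 0-3 [u,v=00]: 0001  = hex 1
  rows 4-7 [u,v=01]: 0011  = hex 3
  rows 8-11 [u,v=10]: 1000  = hex 8
  rows 12-15 [u,v=11]: 0011  = hex 3
Counterexample vector (row 0 .. row 15) = 0001001110000011
Output column grouped in 4s = 0001 0011 1000 0011 = 0x1383
Convert to decimal digit by digit (value = value*16 + digit):
  1 -> 1
  1*16 + 3 = 19
  19*16 + 8 = 312
  312*16 + 3 = 4995
Decimal = 4995

4995


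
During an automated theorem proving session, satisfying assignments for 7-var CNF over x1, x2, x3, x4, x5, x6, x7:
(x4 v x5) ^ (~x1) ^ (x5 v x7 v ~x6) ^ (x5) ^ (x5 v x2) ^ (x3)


CNF with 6 clauses over 7 vars (128 assignments).
An assignment satisfies CNF iff every clause has >=1 true literal.
Check each row (bits = x1,x2,x3,x4,x5,x6,x7; clause T/F shown):
  row 0 [0000000]: clauses=FTTFFF -> 0
  row 1 [0000001]: clauses=FTTFFF -> 0
  row 2 [0000010]: clauses=FTFFFF -> 0
  row 3 [0000011]: clauses=FTTFFF -> 0
  row 4 [0000100]: clauses=TTTTTF -> 0
  (every remaining row is evaluated the same way; all 128 results are listed next)
Full result column, 8 rows per line (x1,x2,x3,x4 fixed per line; x5,x6,x7 runs 000..111 left to right):
  rows 0-7 [x1,x2,x3,x4=0000]: 00000000  (ones: 0)
  rows 8-15 [x1,x2,x3,x4=0001]: 00000000  (ones: 0)
  rows 16-23 [x1,x2,x3,x4=0010]: 00001111  (ones: 4)
  rows 24-31 [x1,x2,x3,x4=0011]: 00001111  (ones: 4)
  rows 32-39 [x1,x2,x3,x4=0100]: 00000000  (ones: 0)
  rows 40-47 [x1,x2,x3,x4=0101]: 00000000  (ones: 0)
  rows 48-55 [x1,x2,x3,x4=0110]: 00001111  (ones: 4)
  rows 56-63 [x1,x2,x3,x4=0111]: 00001111  (ones: 4)
  rows 64-71 [x1,x2,x3,x4=1000]: 00000000  (ones: 0)
  rows 72-79 [x1,x2,x3,x4=1001]: 00000000  (ones: 0)
  rows 80-87 [x1,x2,x3,x4=1010]: 00000000  (ones: 0)
  rows 88-95 [x1,x2,x3,x4=1011]: 00000000  (ones: 0)
  rows 96-103 [x1,x2,x3,x4=1100]: 00000000  (ones: 0)
  rows 104-111 [x1,x2,x3,x4=1101]: 00000000  (ones: 0)
  rows 112-119 [x1,x2,x3,x4=1110]: 00000000  (ones: 0)
  rows 120-127 [x1,x2,x3,x4=1111]: 00000000  (ones: 0)
Satisfying assignments = 0+0+4+4+0+0+4+4+0+0+0+0+0+0+0+0 = 16

16


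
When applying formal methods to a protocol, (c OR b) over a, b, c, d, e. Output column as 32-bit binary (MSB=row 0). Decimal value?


Formula: (c OR b) over a, b, c, d, e (32 rows)
Evaluate each row (bits = a,b,c,d,e, MSB first):
  row 0 [00000]: (0 OR 0) -> 0
  row 1 [00001]: (0 OR 0) -> 0
  row 2 [00010]: (0 OR 0) -> 0
  row 3 [00011]: (0 OR 0) -> 0
  row 4 [00100]: (1 OR 0) -> 1
  row 5 [00101]: (1 OR 0) -> 1
  row 6 [00110]: (1 OR 0) -> 1
  row 7 [00111]: (1 OR 0) -> 1
  row 8 [01000]: (0 OR 1) -> 1
  row 9 [01001]: (0 OR 1) -> 1
  row 10 [01010]: (0 OR 1) -> 1
  row 11 [01011]: (0 OR 1) -> 1
  row 12 [01100]: (1 OR 1) -> 1
  row 13 [01101]: (1 OR 1) -> 1
  row 14 [01110]: (1 OR 1) -> 1
  row 15 [01111]: (1 OR 1) -> 1
  row 16 [10000]: (0 OR 0) -> 0
  row 17 [10001]: (0 OR 0) -> 0
  row 18 [10010]: (0 OR 0) -> 0
  row 19 [10011]: (0 OR 0) -> 0
  row 20 [10100]: (1 OR 0) -> 1
  row 21 [10101]: (1 OR 0) -> 1
  row 22 [10110]: (1 OR 0) -> 1
  row 23 [10111]: (1 OR 0) -> 1
  row 24 [11000]: (0 OR 1) -> 1
  row 25 [11001]: (0 OR 1) -> 1
  row 26 [11010]: (0 OR 1) -> 1
  row 27 [11011]: (0 OR 1) -> 1
  row 28 [11100]: (1 OR 1) -> 1
  row 29 [11101]: (1 OR 1) -> 1
  row 30 [11110]: (1 OR 1) -> 1
  row 31 [11111]: (1 OR 1) -> 1
Full result column, 4 rows per line (a,b,c fixed per line; d,e runs 00..11 left to right):
  rows 0-3 [a,b,c=000]: 0000  = hex 0
  rows 4-7 [a,b,c=001]: 1111  = hex F
  rows 8-11 [a,b,c=010]: 1111  = hex F
  rows 12-15 [a,b,c=011]: 1111  = hex F
  rows 16-19 [a,b,c=100]: 0000  = hex 0
  rows 20-23 [a,b,c=101]: 1111  = hex F
  rows 24-27 [a,b,c=110]: 1111  = hex F
  rows 28-31 [a,b,c=111]: 1111  = hex F
Output column (row 0 .. row 31) = 00001111111111110000111111111111
Output column grouped in 4s = 0000 1111 1111 1111 0000 1111 1111 1111 = 0x0FFF0FFF
Convert to decimal digit by digit (value = value*16 + digit):
  0 -> 0
  0*16 + 15 (F) = 15
  15*16 + 15 (F) = 255
  255*16 + 15 (F) = 4095
  4095*16 + 0 = 65520
  65520*16 + 15 (F) = 1048335
  1048335*16 + 15 (F) = 16773375
  16773375*16 + 15 (F) = 268374015
Decimal = 268374015

268374015


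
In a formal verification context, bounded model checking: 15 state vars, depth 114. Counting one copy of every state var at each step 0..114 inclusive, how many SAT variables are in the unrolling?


BMC unrolls to depth k, creating one copy of each state var for steps 0..k.
Step count = 114 + 1 = 115 (steps 0 through 114)
Vars per step = 15
Total = 15 * 115 = 1725

1725


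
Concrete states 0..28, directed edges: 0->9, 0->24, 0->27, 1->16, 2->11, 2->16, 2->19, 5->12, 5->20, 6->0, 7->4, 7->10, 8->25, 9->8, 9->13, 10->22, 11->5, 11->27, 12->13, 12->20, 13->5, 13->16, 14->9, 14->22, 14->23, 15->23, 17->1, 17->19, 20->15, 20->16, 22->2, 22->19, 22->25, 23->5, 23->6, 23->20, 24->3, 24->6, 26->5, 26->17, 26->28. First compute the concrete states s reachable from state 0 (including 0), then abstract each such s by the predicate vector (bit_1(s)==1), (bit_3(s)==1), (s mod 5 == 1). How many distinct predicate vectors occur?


BFS from 0:
Concrete reachable: {0, 3, 5, 6, 8, 9, 12, 13, 15, 16, 20, 23, 24, 25, 27}
Abstract via predicates (bit_1(s)==1), (bit_3(s)==1), (s mod 5 == 1):
  (0,0,0) <- {0, 5, 20}
  (0,0,1) <- {16}
  (0,1,0) <- {8, 9, 12, 13, 24, 25}
  (1,0,0) <- {3, 23}
  (1,0,1) <- {6}
  (1,1,0) <- {15, 27}
Distinct abstract states = 6

6


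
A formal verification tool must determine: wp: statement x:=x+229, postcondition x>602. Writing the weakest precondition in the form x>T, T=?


Formula: wp(x:=E, P) = P[E/x] (substitute E for x in postcondition)
Step 1: Postcondition: x>602
Step 2: Substitute x+229 for x: x+229>602
Step 3: Solve for x: x > 602-229 = 373

373


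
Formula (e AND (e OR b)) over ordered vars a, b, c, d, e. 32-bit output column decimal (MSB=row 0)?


Formula: (e AND (e OR b)) over a, b, c, d, e (32 rows)
Evaluate each row (bits = a,b,c,d,e, MSB first):
  row 0 [00000]: (0 AND (0 OR 0)) -> 0
  row 1 [00001]: (1 AND (1 OR 0)) -> 1
  row 2 [00010]: (0 AND (0 OR 0)) -> 0
  row 3 [00011]: (1 AND (1 OR 0)) -> 1
  row 4 [00100]: (0 AND (0 OR 0)) -> 0
  row 5 [00101]: (1 AND (1 OR 0)) -> 1
  row 6 [00110]: (0 AND (0 OR 0)) -> 0
  row 7 [00111]: (1 AND (1 OR 0)) -> 1
  row 8 [01000]: (0 AND (0 OR 1)) -> 0
  row 9 [01001]: (1 AND (1 OR 1)) -> 1
  row 10 [01010]: (0 AND (0 OR 1)) -> 0
  row 11 [01011]: (1 AND (1 OR 1)) -> 1
  row 12 [01100]: (0 AND (0 OR 1)) -> 0
  row 13 [01101]: (1 AND (1 OR 1)) -> 1
  row 14 [01110]: (0 AND (0 OR 1)) -> 0
  row 15 [01111]: (1 AND (1 OR 1)) -> 1
  row 16 [10000]: (0 AND (0 OR 0)) -> 0
  row 17 [10001]: (1 AND (1 OR 0)) -> 1
  row 18 [10010]: (0 AND (0 OR 0)) -> 0
  row 19 [10011]: (1 AND (1 OR 0)) -> 1
  row 20 [10100]: (0 AND (0 OR 0)) -> 0
  row 21 [10101]: (1 AND (1 OR 0)) -> 1
  row 22 [10110]: (0 AND (0 OR 0)) -> 0
  row 23 [10111]: (1 AND (1 OR 0)) -> 1
  row 24 [11000]: (0 AND (0 OR 1)) -> 0
  row 25 [11001]: (1 AND (1 OR 1)) -> 1
  row 26 [11010]: (0 AND (0 OR 1)) -> 0
  row 27 [11011]: (1 AND (1 OR 1)) -> 1
  row 28 [11100]: (0 AND (0 OR 1)) -> 0
  row 29 [11101]: (1 AND (1 OR 1)) -> 1
  row 30 [11110]: (0 AND (0 OR 1)) -> 0
  row 31 [11111]: (1 AND (1 OR 1)) -> 1
Full result column, 4 rows per line (a,b,c fixed per line; d,e runs 00..11 left to right):
  rows 0-3 [a,b,c=000]: 0101  = hex 5
  rows 4-7 [a,b,c=001]: 0101  = hex 5
  rows 8-11 [a,b,c=010]: 0101  = hex 5
  rows 12-15 [a,b,c=011]: 0101  = hex 5
  rows 16-19 [a,b,c=100]: 0101  = hex 5
  rows 20-23 [a,b,c=101]: 0101  = hex 5
  rows 24-27 [a,b,c=110]: 0101  = hex 5
  rows 28-31 [a,b,c=111]: 0101  = hex 5
Output column (row 0 .. row 31) = 01010101010101010101010101010101
Output column grouped in 4s = 0101 0101 0101 0101 0101 0101 0101 0101 = 0x55555555
Convert to decimal digit by digit (value = value*16 + digit):
  5 -> 5
  5*16 + 5 = 85
  85*16 + 5 = 1365
  1365*16 + 5 = 21845
  21845*16 + 5 = 349525
  349525*16 + 5 = 5592405
  5592405*16 + 5 = 89478485
  89478485*16 + 5 = 1431655765
Decimal = 1431655765

1431655765


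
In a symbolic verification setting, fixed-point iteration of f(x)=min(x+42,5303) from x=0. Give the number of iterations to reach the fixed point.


Step 1: x=0, cap=5303, increment=42
Step 2: x grows by 42 each step until capped at 5303; fixed point is x=5303
Step 3: iterations = ceil(5303/42) = 127

127


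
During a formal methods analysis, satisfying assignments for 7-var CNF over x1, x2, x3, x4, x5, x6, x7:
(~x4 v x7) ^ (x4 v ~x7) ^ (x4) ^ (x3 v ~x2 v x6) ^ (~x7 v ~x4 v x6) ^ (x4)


CNF with 6 clauses over 7 vars (128 assignments).
An assignment satisfies CNF iff every clause has >=1 true literal.
Check each row (bits = x1,x2,x3,x4,x5,x6,x7; clause T/F shown):
  row 0 [0000000]: clauses=TTFTTF -> 0
  row 1 [0000001]: clauses=TFFTTF -> 0
  row 2 [0000010]: clauses=TTFTTF -> 0
  row 3 [0000011]: clauses=TFFTTF -> 0
  row 4 [0000100]: clauses=TTFTTF -> 0
  (every remaining row is evaluated the same way; all 128 results are listed next)
Full result column, 8 rows per line (x1,x2,x3,x4 fixed per line; x5,x6,x7 runs 000..111 left to right):
  rows 0-7 [x1,x2,x3,x4=0000]: 00000000  (ones: 0)
  rows 8-15 [x1,x2,x3,x4=0001]: 00010001  (ones: 2)
  rows 16-23 [x1,x2,x3,x4=0010]: 00000000  (ones: 0)
  rows 24-31 [x1,x2,x3,x4=0011]: 00010001  (ones: 2)
  rows 32-39 [x1,x2,x3,x4=0100]: 00000000  (ones: 0)
  rows 40-47 [x1,x2,x3,x4=0101]: 00010001  (ones: 2)
  rows 48-55 [x1,x2,x3,x4=0110]: 00000000  (ones: 0)
  rows 56-63 [x1,x2,x3,x4=0111]: 00010001  (ones: 2)
  rows 64-71 [x1,x2,x3,x4=1000]: 00000000  (ones: 0)
  rows 72-79 [x1,x2,x3,x4=1001]: 00010001  (ones: 2)
  rows 80-87 [x1,x2,x3,x4=1010]: 00000000  (ones: 0)
  rows 88-95 [x1,x2,x3,x4=1011]: 00010001  (ones: 2)
  rows 96-103 [x1,x2,x3,x4=1100]: 00000000  (ones: 0)
  rows 104-111 [x1,x2,x3,x4=1101]: 00010001  (ones: 2)
  rows 112-119 [x1,x2,x3,x4=1110]: 00000000  (ones: 0)
  rows 120-127 [x1,x2,x3,x4=1111]: 00010001  (ones: 2)
Satisfying assignments = 0+2+0+2+0+2+0+2+0+2+0+2+0+2+0+2 = 16

16


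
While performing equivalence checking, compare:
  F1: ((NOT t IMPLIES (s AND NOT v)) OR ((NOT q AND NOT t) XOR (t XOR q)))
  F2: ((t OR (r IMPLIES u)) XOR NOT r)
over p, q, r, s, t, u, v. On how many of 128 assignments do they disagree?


F1 = ((NOT t IMPLIES (s AND NOT v)) OR ((NOT q AND NOT t) XOR (t XOR q)))
F2 = ((t OR (r IMPLIES u)) XOR NOT r)
Evaluate both on each of 128 rows (bits = p,q,r,s,t,u,v):
  row 0 [0000000]: F1=1 F2=0 (differ) -> 1
  row 1 [0000001]: F1=1 F2=0 (differ) -> 1
  row 2 [0000010]: F1=1 F2=0 (differ) -> 1
  row 3 [0000011]: F1=1 F2=0 (differ) -> 1
  row 4 [0000100]: F1=1 F2=0 (differ) -> 1
  (every remaining row is evaluated the same way; all 128 results are listed next)
Full result column, 8 rows per line (p,q,r,s fixed per line; t,u,v runs 000..111 left to right):
  rows 0-7 [p,q,r,s=0000]: 11111111  (ones: 8)
  rows 8-15 [p,q,r,s=0001]: 11111111  (ones: 8)
  rows 16-23 [p,q,r,s=0010]: 11000000  (ones: 2)
  rows 24-31 [p,q,r,s=0011]: 11000000  (ones: 2)
  rows 32-39 [p,q,r,s=0100]: 11111111  (ones: 8)
  rows 40-47 [p,q,r,s=0101]: 11111111  (ones: 8)
  rows 48-55 [p,q,r,s=0110]: 11000000  (ones: 2)
  rows 56-63 [p,q,r,s=0111]: 11000000  (ones: 2)
  rows 64-71 [p,q,r,s=1000]: 11111111  (ones: 8)
  rows 72-79 [p,q,r,s=1001]: 11111111  (ones: 8)
  rows 80-87 [p,q,r,s=1010]: 11000000  (ones: 2)
  rows 88-95 [p,q,r,s=1011]: 11000000  (ones: 2)
  rows 96-103 [p,q,r,s=1100]: 11111111  (ones: 8)
  rows 104-111 [p,q,r,s=1101]: 11111111  (ones: 8)
  rows 112-119 [p,q,r,s=1110]: 11000000  (ones: 2)
  rows 120-127 [p,q,r,s=1111]: 11000000  (ones: 2)
Disagreements = 8+8+2+2+8+8+2+2+8+8+2+2+8+8+2+2 = 80

80


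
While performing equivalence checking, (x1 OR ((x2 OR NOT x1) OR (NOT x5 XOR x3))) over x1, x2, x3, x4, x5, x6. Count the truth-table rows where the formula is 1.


Formula: (x1 OR ((x2 OR NOT x1) OR (NOT x5 XOR x3))) over 6 vars (64 rows)
Evaluate each row (x1, x2, x3, x4, x5, x6 as bits, MSB first):
  row 0 [000000]: (0 OR ((0 OR NOT 0) OR (NOT 0 XOR 0))) -> 1
  row 1 [000001]: (0 OR ((0 OR NOT 0) OR (NOT 0 XOR 0))) -> 1
  row 2 [000010]: (0 OR ((0 OR NOT 0) OR (NOT 1 XOR 0))) -> 1
  row 3 [000011]: (0 OR ((0 OR NOT 0) OR (NOT 1 XOR 0))) -> 1
  row 4 [000100]: (0 OR ((0 OR NOT 0) OR (NOT 0 XOR 0))) -> 1
  (every remaining row is evaluated the same way; all 64 results are listed next)
Full result column, 8 rows per line (x1,x2,x3 fixed per line; x4,x5,x6 runs 000..111 left to right):
  rows 0-7 [x1,x2,x3=000]: 11111111  (ones: 8)
  rows 8-15 [x1,x2,x3=001]: 11111111  (ones: 8)
  rows 16-23 [x1,x2,x3=010]: 11111111  (ones: 8)
  rows 24-31 [x1,x2,x3=011]: 11111111  (ones: 8)
  rows 32-39 [x1,x2,x3=100]: 11111111  (ones: 8)
  rows 40-47 [x1,x2,x3=101]: 11111111  (ones: 8)
  rows 48-55 [x1,x2,x3=110]: 11111111  (ones: 8)
  rows 56-63 [x1,x2,x3=111]: 11111111  (ones: 8)
Count of 1-rows = 8+8+8+8+8+8+8+8 = 64

64


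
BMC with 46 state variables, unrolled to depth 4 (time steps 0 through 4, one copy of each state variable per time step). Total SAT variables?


BMC unrolls to depth k, creating one copy of each state var for steps 0..k.
Step count = 4 + 1 = 5 (steps 0 through 4)
Vars per step = 46
Total = 46 * 5 = 230

230


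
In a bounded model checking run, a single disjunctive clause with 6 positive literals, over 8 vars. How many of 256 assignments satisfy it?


Step 1: Total=2^8=256
Step 2: Unsat when all 6 false: 2^2=4
Step 3: Sat=256-4=252

252


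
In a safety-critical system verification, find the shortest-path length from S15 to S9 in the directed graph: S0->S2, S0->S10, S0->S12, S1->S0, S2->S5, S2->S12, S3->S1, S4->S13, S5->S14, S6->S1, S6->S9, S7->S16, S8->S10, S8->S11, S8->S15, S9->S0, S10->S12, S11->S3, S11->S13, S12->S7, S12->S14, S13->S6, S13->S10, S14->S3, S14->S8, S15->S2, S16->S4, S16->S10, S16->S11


BFS layer-by-layer from S15:
  dist 0: {S15}
  dist 1: {S2}
  dist 2: {S5, S12}
  dist 3: {S7, S14}
  dist 4: {S3, S8, S16}
  dist 5: {S1, S4, S10, S11}
  dist 6: {S0, S13}
  dist 7: {S6}
  dist 8: {S9}
  -> S9 reached at distance 8
Shortest path length = 8

8


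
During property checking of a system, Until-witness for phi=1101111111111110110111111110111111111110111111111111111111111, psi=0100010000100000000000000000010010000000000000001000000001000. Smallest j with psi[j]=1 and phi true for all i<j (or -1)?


(phi U psi) at 0: need smallest j with psi[j]=1 and phi[i]=1 for all i in [0,j).
Scan from step 0:
  step 0: phi=1, psi=0 -> continue
  step 1: psi=1 and phi held for [0,1) -> witness found
Witness step = 1

1


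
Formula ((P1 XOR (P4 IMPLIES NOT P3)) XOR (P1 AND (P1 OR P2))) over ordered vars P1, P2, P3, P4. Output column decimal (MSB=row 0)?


Formula: ((P1 XOR (P4 IMPLIES NOT P3)) XOR (P1 AND (P1 OR P2))) over P1, P2, P3, P4 (16 rows)
Evaluate each row (bits = P1,P2,P3,P4, MSB first):
  row 0 [0000]: ((0 XOR (0 IMPLIES NOT 0)) XOR (0 AND (0 OR 0))) -> 1
  row 1 [0001]: ((0 XOR (1 IMPLIES NOT 0)) XOR (0 AND (0 OR 0))) -> 1
  row 2 [0010]: ((0 XOR (0 IMPLIES NOT 1)) XOR (0 AND (0 OR 0))) -> 1
  row 3 [0011]: ((0 XOR (1 IMPLIES NOT 1)) XOR (0 AND (0 OR 0))) -> 0
  row 4 [0100]: ((0 XOR (0 IMPLIES NOT 0)) XOR (0 AND (0 OR 1))) -> 1
  row 5 [0101]: ((0 XOR (1 IMPLIES NOT 0)) XOR (0 AND (0 OR 1))) -> 1
  row 6 [0110]: ((0 XOR (0 IMPLIES NOT 1)) XOR (0 AND (0 OR 1))) -> 1
  row 7 [0111]: ((0 XOR (1 IMPLIES NOT 1)) XOR (0 AND (0 OR 1))) -> 0
  row 8 [1000]: ((1 XOR (0 IMPLIES NOT 0)) XOR (1 AND (1 OR 0))) -> 1
  row 9 [1001]: ((1 XOR (1 IMPLIES NOT 0)) XOR (1 AND (1 OR 0))) -> 1
  row 10 [1010]: ((1 XOR (0 IMPLIES NOT 1)) XOR (1 AND (1 OR 0))) -> 1
  row 11 [1011]: ((1 XOR (1 IMPLIES NOT 1)) XOR (1 AND (1 OR 0))) -> 0
  row 12 [1100]: ((1 XOR (0 IMPLIES NOT 0)) XOR (1 AND (1 OR 1))) -> 1
  row 13 [1101]: ((1 XOR (1 IMPLIES NOT 0)) XOR (1 AND (1 OR 1))) -> 1
  row 14 [1110]: ((1 XOR (0 IMPLIES NOT 1)) XOR (1 AND (1 OR 1))) -> 1
  row 15 [1111]: ((1 XOR (1 IMPLIES NOT 1)) XOR (1 AND (1 OR 1))) -> 0
Full result column, 4 rows per line (P1,P2 fixed per line; P3,P4 runs 00..11 left to right):
  rows 0-3 [P1,P2=00]: 1110  = hex E
  rows 4-7 [P1,P2=01]: 1110  = hex E
  rows 8-11 [P1,P2=10]: 1110  = hex E
  rows 12-15 [P1,P2=11]: 1110  = hex E
Output column (row 0 .. row 15) = 1110111011101110
Output column grouped in 4s = 1110 1110 1110 1110 = 0xEEEE
Convert to decimal digit by digit (value = value*16 + digit):
  E -> 14
  14*16 + 14 (E) = 238
  238*16 + 14 (E) = 3822
  3822*16 + 14 (E) = 61166
Decimal = 61166

61166


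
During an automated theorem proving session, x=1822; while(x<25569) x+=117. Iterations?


Step 1: x goes from 1822 toward 25569 by 117; the body runs while x<25569, so iterations = ceil((bound-start)/step)
Step 2: Distance=23747
Step 3: ceil(23747/117)=203

203


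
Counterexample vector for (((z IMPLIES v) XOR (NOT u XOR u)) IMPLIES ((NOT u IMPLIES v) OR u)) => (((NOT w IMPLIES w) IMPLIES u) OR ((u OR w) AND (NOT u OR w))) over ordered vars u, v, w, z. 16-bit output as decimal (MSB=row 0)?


F1 = (((z IMPLIES v) XOR (NOT u XOR u)) IMPLIES ((NOT u IMPLIES v) OR u))
F2 = (((NOT w IMPLIES w) IMPLIES u) OR ((u OR w) AND (NOT u OR w)))
Counterexample to F1=>F2 is where F1=1 and F2=0.
Evaluate each row (bits = u,v,w,z, MSB first):
  row 0 [0000]: F1=1 F2=1 -> F1&~F2 -> 0
  row 1 [0001]: F1=0 F2=1 -> F1&~F2 -> 0
  row 2 [0010]: F1=1 F2=1 -> F1&~F2 -> 0
  row 3 [0011]: F1=0 F2=1 -> F1&~F2 -> 0
  row 4 [0100]: F1=1 F2=1 -> F1&~F2 -> 0
  row 5 [0101]: F1=1 F2=1 -> F1&~F2 -> 0
  row 6 [0110]: F1=1 F2=1 -> F1&~F2 -> 0
  row 7 [0111]: F1=1 F2=1 -> F1&~F2 -> 0
  row 8 [1000]: F1=1 F2=1 -> F1&~F2 -> 0
  row 9 [1001]: F1=1 F2=1 -> F1&~F2 -> 0
  row 10 [1010]: F1=1 F2=1 -> F1&~F2 -> 0
  row 11 [1011]: F1=1 F2=1 -> F1&~F2 -> 0
  row 12 [1100]: F1=1 F2=1 -> F1&~F2 -> 0
  row 13 [1101]: F1=1 F2=1 -> F1&~F2 -> 0
  row 14 [1110]: F1=1 F2=1 -> F1&~F2 -> 0
  row 15 [1111]: F1=1 F2=1 -> F1&~F2 -> 0
Full result column, 4 rows per line (u,v fixed per line; w,z runs 00..11 left to right):
  rows 0-3 [u,v=00]: 0000  = hex 0
  rows 4-7 [u,v=01]: 0000  = hex 0
  rows 8-11 [u,v=10]: 0000  = hex 0
  rows 12-15 [u,v=11]: 0000  = hex 0
Counterexample vector (row 0 .. row 15) = 0000000000000000
Output column grouped in 4s = 0000 0000 0000 0000 = 0x0000
Convert to decimal digit by digit (value = value*16 + digit):
  0 -> 0
  0*16 + 0 = 0
  0*16 + 0 = 0
  0*16 + 0 = 0
Decimal = 0

0


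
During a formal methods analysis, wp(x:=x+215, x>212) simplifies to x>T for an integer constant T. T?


Formula: wp(x:=E, P) = P[E/x] (substitute E for x in postcondition)
Step 1: Postcondition: x>212
Step 2: Substitute x+215 for x: x+215>212
Step 3: Solve for x: x > 212-215 = -3

-3


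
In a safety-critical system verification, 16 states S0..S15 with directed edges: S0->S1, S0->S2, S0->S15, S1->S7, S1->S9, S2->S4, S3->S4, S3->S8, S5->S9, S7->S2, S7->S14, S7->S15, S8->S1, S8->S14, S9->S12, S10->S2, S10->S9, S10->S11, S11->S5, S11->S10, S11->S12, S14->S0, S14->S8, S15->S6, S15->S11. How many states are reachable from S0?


BFS from S0:
  layer 0: {S0}
  layer 1: {S1, S2, S15}
  layer 2: {S4, S6, S7, S9, S11}
  layer 3: {S5, S10, S12, S14}
  layer 4: {S8}
Reachable set: {S0, S1, S2, S4, S5, S6, S7, S8, S9, S10, S11, S12, S14, S15}
Count = 14

14


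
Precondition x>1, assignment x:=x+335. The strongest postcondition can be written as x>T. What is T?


Formula: sp(P, x:=E) = exists old_x. (x = E[old_x/x]) AND P[old_x/x] (old_x is the value of x before the assignment; eliminate old_x by solving x = E[old_x/x] for old_x)
Step 1: Precondition P: x>1, i.e. old_x > 1
Step 2: Assignment gives x = old_x + 335, so old_x = x - 335
Step 3: Substitute into P: x - 335 > 1
Step 4: Simplify: x > 1+335 = 336

336


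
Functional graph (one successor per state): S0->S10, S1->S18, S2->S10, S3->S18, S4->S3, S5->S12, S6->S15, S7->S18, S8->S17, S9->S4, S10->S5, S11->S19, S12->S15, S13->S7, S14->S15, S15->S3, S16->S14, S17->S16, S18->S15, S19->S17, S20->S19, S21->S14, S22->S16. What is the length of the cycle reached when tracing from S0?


Trace from S0 until a state repeats:
  S0 -> S10 -> S5 -> S12 -> S15 -> S3 -> S18 -> S15
S15 first seen at step 4, revisited at step 7.
Cycle length = 7 - 4 = 3

3


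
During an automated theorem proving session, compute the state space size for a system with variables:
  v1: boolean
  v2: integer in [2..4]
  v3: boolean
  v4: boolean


State space = product of domain sizes of all variables.
Domain sizes:
  v1 (boolean): 2
  v2 (integer in [2..4]): 3
  v3 (boolean): 2
  v4 (boolean): 2
Product = 2 * 3 * 2 * 2 = 24

24


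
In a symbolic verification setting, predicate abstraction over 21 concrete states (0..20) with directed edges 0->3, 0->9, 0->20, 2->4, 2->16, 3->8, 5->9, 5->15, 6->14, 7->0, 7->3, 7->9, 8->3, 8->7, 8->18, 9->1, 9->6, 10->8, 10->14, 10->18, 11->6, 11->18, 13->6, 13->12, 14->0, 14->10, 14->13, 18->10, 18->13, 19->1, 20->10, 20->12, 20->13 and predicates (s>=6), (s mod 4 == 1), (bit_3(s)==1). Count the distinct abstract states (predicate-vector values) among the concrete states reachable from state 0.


BFS from 0:
Concrete reachable: {0, 1, 3, 6, 7, 8, 9, 10, 12, 13, 14, 18, 20}
Abstract via predicates (s>=6), (s mod 4 == 1), (bit_3(s)==1):
  (0,0,0) <- {0, 3}
  (0,1,0) <- {1}
  (1,0,0) <- {6, 7, 18, 20}
  (1,0,1) <- {8, 10, 12, 14}
  (1,1,1) <- {9, 13}
Distinct abstract states = 5

5


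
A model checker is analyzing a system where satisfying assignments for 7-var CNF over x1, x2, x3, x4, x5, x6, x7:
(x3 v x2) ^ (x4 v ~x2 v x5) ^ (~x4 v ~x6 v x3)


CNF with 3 clauses over 7 vars (128 assignments).
An assignment satisfies CNF iff every clause has >=1 true literal.
Check each row (bits = x1,x2,x3,x4,x5,x6,x7; clause T/F shown):
  row 0 [0000000]: clauses=FTT -> 0
  row 1 [0000001]: clauses=FTT -> 0
  row 2 [0000010]: clauses=FTT -> 0
  row 3 [0000011]: clauses=FTT -> 0
  row 4 [0000100]: clauses=FTT -> 0
  (every remaining row is evaluated the same way; all 128 results are listed next)
Full result column, 8 rows per line (x1,x2,x3,x4 fixed per line; x5,x6,x7 runs 000..111 left to right):
  rows 0-7 [x1,x2,x3,x4=0000]: 00000000  (ones: 0)
  rows 8-15 [x1,x2,x3,x4=0001]: 00000000  (ones: 0)
  rows 16-23 [x1,x2,x3,x4=0010]: 11111111  (ones: 8)
  rows 24-31 [x1,x2,x3,x4=0011]: 11111111  (ones: 8)
  rows 32-39 [x1,x2,x3,x4=0100]: 00001111  (ones: 4)
  rows 40-47 [x1,x2,x3,x4=0101]: 11001100  (ones: 4)
  rows 48-55 [x1,x2,x3,x4=0110]: 00001111  (ones: 4)
  rows 56-63 [x1,x2,x3,x4=0111]: 11111111  (ones: 8)
  rows 64-71 [x1,x2,x3,x4=1000]: 00000000  (ones: 0)
  rows 72-79 [x1,x2,x3,x4=1001]: 00000000  (ones: 0)
  rows 80-87 [x1,x2,x3,x4=1010]: 11111111  (ones: 8)
  rows 88-95 [x1,x2,x3,x4=1011]: 11111111  (ones: 8)
  rows 96-103 [x1,x2,x3,x4=1100]: 00001111  (ones: 4)
  rows 104-111 [x1,x2,x3,x4=1101]: 11001100  (ones: 4)
  rows 112-119 [x1,x2,x3,x4=1110]: 00001111  (ones: 4)
  rows 120-127 [x1,x2,x3,x4=1111]: 11111111  (ones: 8)
Satisfying assignments = 0+0+8+8+4+4+4+8+0+0+8+8+4+4+4+8 = 72

72


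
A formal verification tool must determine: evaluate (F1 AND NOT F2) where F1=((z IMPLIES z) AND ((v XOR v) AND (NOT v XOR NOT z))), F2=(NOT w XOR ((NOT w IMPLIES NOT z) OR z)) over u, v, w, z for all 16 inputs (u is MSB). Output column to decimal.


F1 = ((z IMPLIES z) AND ((v XOR v) AND (NOT v XOR NOT z)))
F2 = (NOT w XOR ((NOT w IMPLIES NOT z) OR z))
Counterexample to F1=>F2 is where F1=1 and F2=0.
Evaluate each row (bits = u,v,w,z, MSB first):
  row 0 [0000]: F1=0 F2=0 -> F1&~F2 -> 0
  row 1 [0001]: F1=0 F2=0 -> F1&~F2 -> 0
  row 2 [0010]: F1=0 F2=1 -> F1&~F2 -> 0
  row 3 [0011]: F1=0 F2=1 -> F1&~F2 -> 0
  row 4 [0100]: F1=0 F2=0 -> F1&~F2 -> 0
  row 5 [0101]: F1=0 F2=0 -> F1&~F2 -> 0
  row 6 [0110]: F1=0 F2=1 -> F1&~F2 -> 0
  row 7 [0111]: F1=0 F2=1 -> F1&~F2 -> 0
  row 8 [1000]: F1=0 F2=0 -> F1&~F2 -> 0
  row 9 [1001]: F1=0 F2=0 -> F1&~F2 -> 0
  row 10 [1010]: F1=0 F2=1 -> F1&~F2 -> 0
  row 11 [1011]: F1=0 F2=1 -> F1&~F2 -> 0
  row 12 [1100]: F1=0 F2=0 -> F1&~F2 -> 0
  row 13 [1101]: F1=0 F2=0 -> F1&~F2 -> 0
  row 14 [1110]: F1=0 F2=1 -> F1&~F2 -> 0
  row 15 [1111]: F1=0 F2=1 -> F1&~F2 -> 0
Full result column, 4 rows per line (u,v fixed per line; w,z runs 00..11 left to right):
  rows 0-3 [u,v=00]: 0000  = hex 0
  rows 4-7 [u,v=01]: 0000  = hex 0
  rows 8-11 [u,v=10]: 0000  = hex 0
  rows 12-15 [u,v=11]: 0000  = hex 0
Counterexample vector (row 0 .. row 15) = 0000000000000000
Output column grouped in 4s = 0000 0000 0000 0000 = 0x0000
Convert to decimal digit by digit (value = value*16 + digit):
  0 -> 0
  0*16 + 0 = 0
  0*16 + 0 = 0
  0*16 + 0 = 0
Decimal = 0

0


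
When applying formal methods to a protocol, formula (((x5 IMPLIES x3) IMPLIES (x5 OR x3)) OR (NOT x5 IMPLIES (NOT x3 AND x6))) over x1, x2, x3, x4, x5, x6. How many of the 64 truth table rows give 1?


Formula: (((x5 IMPLIES x3) IMPLIES (x5 OR x3)) OR (NOT x5 IMPLIES (NOT x3 AND x6))) over 6 vars (64 rows)
Evaluate each row (x1, x2, x3, x4, x5, x6 as bits, MSB first):
  row 0 [000000]: (((0 IMPLIES 0) IMPLIES (0 OR 0)) OR (NOT 0 IMPLIES (NOT 0 AND 0))) -> 0
  row 1 [000001]: (((0 IMPLIES 0) IMPLIES (0 OR 0)) OR (NOT 0 IMPLIES (NOT 0 AND 1))) -> 1
  row 2 [000010]: (((1 IMPLIES 0) IMPLIES (1 OR 0)) OR (NOT 1 IMPLIES (NOT 0 AND 0))) -> 1
  row 3 [000011]: (((1 IMPLIES 0) IMPLIES (1 OR 0)) OR (NOT 1 IMPLIES (NOT 0 AND 1))) -> 1
  row 4 [000100]: (((0 IMPLIES 0) IMPLIES (0 OR 0)) OR (NOT 0 IMPLIES (NOT 0 AND 0))) -> 0
  (every remaining row is evaluated the same way; all 64 results are listed next)
Full result column, 8 rows per line (x1,x2,x3 fixed per line; x4,x5,x6 runs 000..111 left to right):
  rows 0-7 [x1,x2,x3=000]: 01110111  (ones: 6)
  rows 8-15 [x1,x2,x3=001]: 11111111  (ones: 8)
  rows 16-23 [x1,x2,x3=010]: 01110111  (ones: 6)
  rows 24-31 [x1,x2,x3=011]: 11111111  (ones: 8)
  rows 32-39 [x1,x2,x3=100]: 01110111  (ones: 6)
  rows 40-47 [x1,x2,x3=101]: 11111111  (ones: 8)
  rows 48-55 [x1,x2,x3=110]: 01110111  (ones: 6)
  rows 56-63 [x1,x2,x3=111]: 11111111  (ones: 8)
Count of 1-rows = 6+8+6+8+6+8+6+8 = 56

56


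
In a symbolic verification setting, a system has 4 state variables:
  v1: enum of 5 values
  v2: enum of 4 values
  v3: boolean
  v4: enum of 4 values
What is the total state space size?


State space = product of domain sizes of all variables.
Domain sizes:
  v1 (enum of 5 values): 5
  v2 (enum of 4 values): 4
  v3 (boolean): 2
  v4 (enum of 4 values): 4
Product = 5 * 4 * 2 * 4 = 160

160


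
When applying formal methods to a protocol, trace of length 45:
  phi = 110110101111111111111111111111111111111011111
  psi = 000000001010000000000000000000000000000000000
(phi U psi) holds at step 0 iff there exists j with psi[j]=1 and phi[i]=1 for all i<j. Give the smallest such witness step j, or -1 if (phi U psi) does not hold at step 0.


(phi U psi) at 0: need smallest j with psi[j]=1 and phi[i]=1 for all i in [0,j).
Scan from step 0:
  step 0: phi=1, psi=0 -> continue
  step 1: phi=1, psi=0 -> continue
  step 2: phi=0 -> phi-prefix broken from here
  step 8: psi=1 but phi already failed -> not a witness
  step 10: psi=1 but phi already failed -> not a witness
  end of trace: no witness -> -1
Witness step = -1

-1


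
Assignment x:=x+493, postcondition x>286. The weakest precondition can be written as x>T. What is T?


Formula: wp(x:=E, P) = P[E/x] (substitute E for x in postcondition)
Step 1: Postcondition: x>286
Step 2: Substitute x+493 for x: x+493>286
Step 3: Solve for x: x > 286-493 = -207

-207


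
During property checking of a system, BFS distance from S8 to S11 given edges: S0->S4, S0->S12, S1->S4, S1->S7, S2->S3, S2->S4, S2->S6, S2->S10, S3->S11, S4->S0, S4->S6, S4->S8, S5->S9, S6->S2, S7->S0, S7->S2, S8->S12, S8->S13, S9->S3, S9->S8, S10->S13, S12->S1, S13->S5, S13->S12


BFS layer-by-layer from S8:
  dist 0: {S8}
  dist 1: {S12, S13}
  dist 2: {S1, S5}
  dist 3: {S4, S7, S9}
  dist 4: {S0, S2, S3, S6}
  dist 5: {S10, S11}
  -> S11 reached at distance 5
Shortest path length = 5

5
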